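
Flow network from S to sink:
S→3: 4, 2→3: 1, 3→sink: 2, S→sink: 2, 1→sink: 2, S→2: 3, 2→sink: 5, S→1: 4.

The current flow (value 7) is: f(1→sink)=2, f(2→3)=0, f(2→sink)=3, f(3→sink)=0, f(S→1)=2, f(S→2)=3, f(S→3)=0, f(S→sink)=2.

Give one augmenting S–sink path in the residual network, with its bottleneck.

Residual along S→3→sink: S→3: 4, 3→sink: 2.
Bottleneck = min = 2.

S→3→sink, bottleneck 2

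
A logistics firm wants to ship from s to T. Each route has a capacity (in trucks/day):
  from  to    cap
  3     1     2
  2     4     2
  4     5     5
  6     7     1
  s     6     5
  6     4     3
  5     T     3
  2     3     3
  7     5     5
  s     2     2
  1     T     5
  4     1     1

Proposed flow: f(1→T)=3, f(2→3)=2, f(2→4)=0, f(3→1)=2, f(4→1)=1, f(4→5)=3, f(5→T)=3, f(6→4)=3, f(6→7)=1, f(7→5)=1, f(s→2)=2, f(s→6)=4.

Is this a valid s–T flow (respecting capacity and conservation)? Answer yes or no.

Conservation fails at 4: inflow 3 ≠ outflow 4.

No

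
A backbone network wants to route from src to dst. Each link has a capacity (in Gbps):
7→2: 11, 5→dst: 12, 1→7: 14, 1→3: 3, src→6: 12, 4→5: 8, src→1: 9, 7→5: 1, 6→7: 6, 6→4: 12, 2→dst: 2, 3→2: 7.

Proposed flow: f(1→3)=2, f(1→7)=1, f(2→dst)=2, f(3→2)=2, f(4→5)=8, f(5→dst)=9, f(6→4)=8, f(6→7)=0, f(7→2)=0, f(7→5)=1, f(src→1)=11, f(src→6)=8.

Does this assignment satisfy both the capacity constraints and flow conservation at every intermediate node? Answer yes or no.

No

Capacity violated on src→1: flow 11 > capacity 9.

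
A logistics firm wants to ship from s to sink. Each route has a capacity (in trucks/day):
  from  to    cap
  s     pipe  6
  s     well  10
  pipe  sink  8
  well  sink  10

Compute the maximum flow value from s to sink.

16

Augment s→well→sink: bottleneck 10. Total 10.
Augment s→pipe→sink: bottleneck 6. Total 16.
No augmenting path remains in the residual graph.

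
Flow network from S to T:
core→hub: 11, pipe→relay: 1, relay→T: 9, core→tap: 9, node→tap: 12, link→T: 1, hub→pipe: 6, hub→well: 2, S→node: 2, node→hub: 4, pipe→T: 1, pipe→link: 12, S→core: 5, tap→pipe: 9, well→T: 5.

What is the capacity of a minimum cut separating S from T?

5

Max flow = 5 (via 5 augmenting paths).
In the residual at optimum, the set reachable from S is {S, core, hub, link, node, pipe, tap}.
Cut edges: hub→well (cap 2), pipe→relay (cap 1), pipe→T (cap 1), link→T (cap 1). Sum = 5.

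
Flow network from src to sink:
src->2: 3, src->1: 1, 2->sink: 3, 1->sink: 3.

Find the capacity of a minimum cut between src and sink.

Max flow = 4 (via 2 augmenting paths).
In the residual at optimum, the set reachable from src is {src}.
Cut edges: src->1 (cap 1), src->2 (cap 3). Sum = 4.

4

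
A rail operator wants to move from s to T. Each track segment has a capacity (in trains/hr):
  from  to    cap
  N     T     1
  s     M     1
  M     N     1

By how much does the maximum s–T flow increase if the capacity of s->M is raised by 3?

0

Original max flow = 1.
Even with extra capacity on s->M, another cut of capacity 1 remains binding.
New max flow = 1. Increase = 0.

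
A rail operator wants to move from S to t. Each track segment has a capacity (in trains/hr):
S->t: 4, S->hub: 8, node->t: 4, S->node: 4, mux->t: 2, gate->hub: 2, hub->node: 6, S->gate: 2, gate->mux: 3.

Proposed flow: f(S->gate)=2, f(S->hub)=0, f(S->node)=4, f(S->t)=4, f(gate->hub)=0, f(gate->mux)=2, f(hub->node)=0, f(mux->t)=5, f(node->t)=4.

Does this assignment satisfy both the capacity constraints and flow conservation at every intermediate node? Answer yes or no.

Capacity violated on mux->t: flow 5 > capacity 2.

No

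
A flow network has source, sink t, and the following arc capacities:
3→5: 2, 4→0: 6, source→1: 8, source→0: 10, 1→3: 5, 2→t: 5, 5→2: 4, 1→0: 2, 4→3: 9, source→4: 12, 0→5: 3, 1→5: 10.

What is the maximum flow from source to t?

Augment source→1→5→2→t: bottleneck 4. Total 4.
No augmenting path remains in the residual graph.

4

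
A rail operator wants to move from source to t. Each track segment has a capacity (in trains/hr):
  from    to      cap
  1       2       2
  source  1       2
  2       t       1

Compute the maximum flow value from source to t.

1

Augment source->1->2->t: bottleneck 1. Total 1.
No augmenting path remains in the residual graph.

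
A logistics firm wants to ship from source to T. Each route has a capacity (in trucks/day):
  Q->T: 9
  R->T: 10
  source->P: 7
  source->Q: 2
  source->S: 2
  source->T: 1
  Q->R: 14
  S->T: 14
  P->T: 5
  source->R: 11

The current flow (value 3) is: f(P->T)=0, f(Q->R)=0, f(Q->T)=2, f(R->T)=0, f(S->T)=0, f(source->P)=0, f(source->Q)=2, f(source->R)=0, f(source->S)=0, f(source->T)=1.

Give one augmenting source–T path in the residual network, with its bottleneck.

Residual along source->P->T: source->P: 7, P->T: 5.
Bottleneck = min = 5.

source->P->T, bottleneck 5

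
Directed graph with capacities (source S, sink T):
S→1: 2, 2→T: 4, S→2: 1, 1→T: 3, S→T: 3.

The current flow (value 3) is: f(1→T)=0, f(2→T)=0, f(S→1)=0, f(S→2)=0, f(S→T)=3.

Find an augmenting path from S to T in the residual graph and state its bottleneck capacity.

Residual along S→1→T: S→1: 2, 1→T: 3.
Bottleneck = min = 2.

S→1→T, bottleneck 2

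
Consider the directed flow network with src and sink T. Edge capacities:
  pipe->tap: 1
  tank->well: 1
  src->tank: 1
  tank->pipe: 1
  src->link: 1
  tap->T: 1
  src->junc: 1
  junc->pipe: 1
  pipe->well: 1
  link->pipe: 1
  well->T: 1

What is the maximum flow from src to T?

2

Augment src->tank->well->T: bottleneck 1. Total 1.
Augment src->junc->pipe->tap->T: bottleneck 1. Total 2.
No augmenting path remains in the residual graph.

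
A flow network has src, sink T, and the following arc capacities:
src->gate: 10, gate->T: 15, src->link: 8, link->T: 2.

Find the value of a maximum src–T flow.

Augment src->link->T: bottleneck 2. Total 2.
Augment src->gate->T: bottleneck 10. Total 12.
No augmenting path remains in the residual graph.

12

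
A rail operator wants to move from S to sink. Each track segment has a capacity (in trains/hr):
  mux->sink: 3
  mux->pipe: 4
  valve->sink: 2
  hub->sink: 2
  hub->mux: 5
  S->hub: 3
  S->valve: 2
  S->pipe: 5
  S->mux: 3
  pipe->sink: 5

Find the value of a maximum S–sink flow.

Augment S->hub->sink: bottleneck 2. Total 2.
Augment S->valve->sink: bottleneck 2. Total 4.
Augment S->mux->sink: bottleneck 3. Total 7.
Augment S->pipe->sink: bottleneck 5. Total 12.
No augmenting path remains in the residual graph.

12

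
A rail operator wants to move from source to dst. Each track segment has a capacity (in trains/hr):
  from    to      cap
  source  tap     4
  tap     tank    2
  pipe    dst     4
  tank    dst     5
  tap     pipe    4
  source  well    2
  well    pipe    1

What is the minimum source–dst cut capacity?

Max flow = 5 (via 3 augmenting paths).
In the residual at optimum, the set reachable from source is {source, well}.
Cut edges: source->tap (cap 4), well->pipe (cap 1). Sum = 5.

5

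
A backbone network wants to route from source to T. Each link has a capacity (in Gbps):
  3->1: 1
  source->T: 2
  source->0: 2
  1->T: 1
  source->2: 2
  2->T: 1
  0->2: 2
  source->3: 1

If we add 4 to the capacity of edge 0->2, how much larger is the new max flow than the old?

Original max flow = 4.
Edge 0->2 does not cross the min cut (source side {0, 2, source}), so extra capacity there cannot help.
New max flow = 4. Increase = 0.

0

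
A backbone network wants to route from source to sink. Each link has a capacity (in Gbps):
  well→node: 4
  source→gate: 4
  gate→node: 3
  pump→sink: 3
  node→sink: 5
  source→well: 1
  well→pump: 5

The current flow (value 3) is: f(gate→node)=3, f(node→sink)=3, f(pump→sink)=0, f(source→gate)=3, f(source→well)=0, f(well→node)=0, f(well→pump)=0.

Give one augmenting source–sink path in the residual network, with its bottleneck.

source→well→node→sink, bottleneck 1

Residual along source→well→node→sink: source→well: 1, well→node: 4, node→sink: 2.
Bottleneck = min = 1.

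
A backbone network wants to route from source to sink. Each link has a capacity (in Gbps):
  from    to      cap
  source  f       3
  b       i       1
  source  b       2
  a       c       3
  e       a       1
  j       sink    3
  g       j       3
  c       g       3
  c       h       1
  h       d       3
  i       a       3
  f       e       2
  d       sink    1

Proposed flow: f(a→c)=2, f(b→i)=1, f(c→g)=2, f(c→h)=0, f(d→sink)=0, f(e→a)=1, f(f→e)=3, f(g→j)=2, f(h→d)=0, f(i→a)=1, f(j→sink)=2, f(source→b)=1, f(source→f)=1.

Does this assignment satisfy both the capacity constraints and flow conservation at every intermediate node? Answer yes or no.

No

Capacity violated on f→e: flow 3 > capacity 2.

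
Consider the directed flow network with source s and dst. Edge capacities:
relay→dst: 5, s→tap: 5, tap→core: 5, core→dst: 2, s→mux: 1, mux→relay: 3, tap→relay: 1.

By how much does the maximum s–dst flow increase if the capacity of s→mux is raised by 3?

Original max flow = 4.
After raising cap(s→mux), augmenting paths through that edge carry 2 more units.
New max flow = 6. Increase = 2.

2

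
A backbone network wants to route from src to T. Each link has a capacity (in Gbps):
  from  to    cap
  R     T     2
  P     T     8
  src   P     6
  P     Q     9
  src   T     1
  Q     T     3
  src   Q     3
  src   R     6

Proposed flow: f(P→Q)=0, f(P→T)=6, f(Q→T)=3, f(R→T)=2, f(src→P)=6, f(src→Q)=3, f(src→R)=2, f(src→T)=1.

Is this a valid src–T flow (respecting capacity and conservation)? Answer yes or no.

Yes

Every edge has 0 ≤ f(e) ≤ cap(e).
At each intermediate node, inflow equals outflow.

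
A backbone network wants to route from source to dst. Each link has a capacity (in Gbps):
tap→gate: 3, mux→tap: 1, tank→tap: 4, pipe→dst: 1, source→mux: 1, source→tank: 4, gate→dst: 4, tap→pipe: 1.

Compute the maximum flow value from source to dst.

Augment source→tank→tap→pipe→dst: bottleneck 1. Total 1.
Augment source→tank→tap→gate→dst: bottleneck 3. Total 4.
No augmenting path remains in the residual graph.

4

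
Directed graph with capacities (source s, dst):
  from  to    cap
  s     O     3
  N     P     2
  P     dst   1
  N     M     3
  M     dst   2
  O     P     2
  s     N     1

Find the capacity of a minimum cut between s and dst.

Max flow = 2 (via 2 augmenting paths).
In the residual at optimum, the set reachable from s is {O, P, s}.
Cut edges: s→N (cap 1), P→dst (cap 1). Sum = 2.

2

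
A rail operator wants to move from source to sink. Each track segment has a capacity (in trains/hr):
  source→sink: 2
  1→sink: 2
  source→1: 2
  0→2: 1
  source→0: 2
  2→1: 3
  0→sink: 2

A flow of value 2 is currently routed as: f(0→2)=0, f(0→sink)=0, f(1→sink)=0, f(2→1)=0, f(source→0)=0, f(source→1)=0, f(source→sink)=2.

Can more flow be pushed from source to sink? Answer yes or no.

Residual path source→0→sink has bottleneck 2 > 0.
Pushing 2 along it raises the flow to 4, so the given flow is not maximum.

Yes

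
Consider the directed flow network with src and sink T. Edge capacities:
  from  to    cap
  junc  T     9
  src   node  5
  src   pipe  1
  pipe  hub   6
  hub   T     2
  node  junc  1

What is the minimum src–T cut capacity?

2

Max flow = 2 (via 2 augmenting paths).
In the residual at optimum, the set reachable from src is {node, src}.
Cut edges: node->junc (cap 1), src->pipe (cap 1). Sum = 2.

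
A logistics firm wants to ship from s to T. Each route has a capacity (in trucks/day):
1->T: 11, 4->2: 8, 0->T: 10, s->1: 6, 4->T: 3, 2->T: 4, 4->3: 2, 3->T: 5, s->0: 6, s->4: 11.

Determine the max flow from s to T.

21

Augment s->4->T: bottleneck 3. Total 3.
Augment s->1->T: bottleneck 6. Total 9.
Augment s->0->T: bottleneck 6. Total 15.
Augment s->4->3->T: bottleneck 2. Total 17.
Augment s->4->2->T: bottleneck 4. Total 21.
No augmenting path remains in the residual graph.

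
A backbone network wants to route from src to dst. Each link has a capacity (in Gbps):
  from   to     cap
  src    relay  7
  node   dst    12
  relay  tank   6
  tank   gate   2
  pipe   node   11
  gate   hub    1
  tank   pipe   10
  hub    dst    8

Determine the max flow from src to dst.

Augment src→relay→tank→gate→hub→dst: bottleneck 1. Total 1.
Augment src→relay→tank→pipe→node→dst: bottleneck 5. Total 6.
No augmenting path remains in the residual graph.

6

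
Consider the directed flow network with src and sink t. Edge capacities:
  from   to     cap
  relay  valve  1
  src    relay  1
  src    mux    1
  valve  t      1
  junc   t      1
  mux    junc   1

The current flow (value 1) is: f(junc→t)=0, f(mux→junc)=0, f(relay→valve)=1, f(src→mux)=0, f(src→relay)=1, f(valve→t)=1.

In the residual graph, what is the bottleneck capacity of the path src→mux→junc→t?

1

Residual capacities along the path: src→mux: 1, mux→junc: 1, junc→t: 1.
Minimum is 1.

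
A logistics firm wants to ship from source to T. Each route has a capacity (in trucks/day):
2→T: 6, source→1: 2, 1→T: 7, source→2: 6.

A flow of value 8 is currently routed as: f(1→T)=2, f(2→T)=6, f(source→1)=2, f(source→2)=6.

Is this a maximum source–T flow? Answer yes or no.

Residual reachable from source: {source}; T is not reachable.
Saturated cut: source→1, source→2 with total capacity 8 = current flow value. Flow is maximum.

Yes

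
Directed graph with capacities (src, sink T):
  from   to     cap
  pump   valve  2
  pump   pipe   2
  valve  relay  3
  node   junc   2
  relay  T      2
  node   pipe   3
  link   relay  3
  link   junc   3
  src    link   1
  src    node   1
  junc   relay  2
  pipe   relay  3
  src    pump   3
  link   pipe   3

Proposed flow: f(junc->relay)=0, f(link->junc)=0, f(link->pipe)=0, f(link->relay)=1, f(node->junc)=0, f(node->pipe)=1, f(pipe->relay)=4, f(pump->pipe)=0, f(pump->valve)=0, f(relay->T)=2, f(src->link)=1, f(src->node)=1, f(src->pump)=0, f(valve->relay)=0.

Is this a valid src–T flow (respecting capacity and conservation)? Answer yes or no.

Capacity violated on pipe->relay: flow 4 > capacity 3.

No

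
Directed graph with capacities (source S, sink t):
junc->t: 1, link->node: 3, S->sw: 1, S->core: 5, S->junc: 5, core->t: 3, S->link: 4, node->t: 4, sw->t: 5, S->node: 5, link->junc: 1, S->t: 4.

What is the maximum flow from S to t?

Augment S->t: bottleneck 4. Total 4.
Augment S->sw->t: bottleneck 1. Total 5.
Augment S->junc->t: bottleneck 1. Total 6.
Augment S->node->t: bottleneck 4. Total 10.
Augment S->core->t: bottleneck 3. Total 13.
No augmenting path remains in the residual graph.

13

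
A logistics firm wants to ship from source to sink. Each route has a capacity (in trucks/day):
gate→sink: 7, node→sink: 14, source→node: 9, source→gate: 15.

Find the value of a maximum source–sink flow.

16

Augment source→gate→sink: bottleneck 7. Total 7.
Augment source→node→sink: bottleneck 9. Total 16.
No augmenting path remains in the residual graph.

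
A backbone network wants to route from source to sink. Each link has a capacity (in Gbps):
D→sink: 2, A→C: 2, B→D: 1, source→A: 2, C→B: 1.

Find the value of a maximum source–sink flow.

Augment source→A→C→B→D→sink: bottleneck 1. Total 1.
No augmenting path remains in the residual graph.

1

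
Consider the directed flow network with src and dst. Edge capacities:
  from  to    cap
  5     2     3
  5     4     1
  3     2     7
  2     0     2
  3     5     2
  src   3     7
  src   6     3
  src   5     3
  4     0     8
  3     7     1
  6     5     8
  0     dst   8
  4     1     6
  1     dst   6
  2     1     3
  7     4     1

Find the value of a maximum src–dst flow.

7

Augment src->3->2->0->dst: bottleneck 2. Total 2.
Augment src->3->2->1->dst: bottleneck 3. Total 5.
Augment src->5->4->0->dst: bottleneck 1. Total 6.
Augment src->3->7->4->0->dst: bottleneck 1. Total 7.
No augmenting path remains in the residual graph.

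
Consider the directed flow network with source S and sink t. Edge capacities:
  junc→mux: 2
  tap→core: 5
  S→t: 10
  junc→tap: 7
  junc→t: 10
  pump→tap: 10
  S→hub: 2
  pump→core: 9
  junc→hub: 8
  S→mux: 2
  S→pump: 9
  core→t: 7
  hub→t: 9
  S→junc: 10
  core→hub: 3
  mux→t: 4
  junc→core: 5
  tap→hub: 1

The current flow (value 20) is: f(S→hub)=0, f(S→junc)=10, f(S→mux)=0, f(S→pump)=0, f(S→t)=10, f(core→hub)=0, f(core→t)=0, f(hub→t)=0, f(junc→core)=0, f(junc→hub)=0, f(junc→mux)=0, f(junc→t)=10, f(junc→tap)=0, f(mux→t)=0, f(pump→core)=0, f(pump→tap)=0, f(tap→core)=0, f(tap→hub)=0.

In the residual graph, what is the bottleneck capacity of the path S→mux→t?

Residual capacities along the path: S→mux: 2, mux→t: 4.
Minimum is 2.

2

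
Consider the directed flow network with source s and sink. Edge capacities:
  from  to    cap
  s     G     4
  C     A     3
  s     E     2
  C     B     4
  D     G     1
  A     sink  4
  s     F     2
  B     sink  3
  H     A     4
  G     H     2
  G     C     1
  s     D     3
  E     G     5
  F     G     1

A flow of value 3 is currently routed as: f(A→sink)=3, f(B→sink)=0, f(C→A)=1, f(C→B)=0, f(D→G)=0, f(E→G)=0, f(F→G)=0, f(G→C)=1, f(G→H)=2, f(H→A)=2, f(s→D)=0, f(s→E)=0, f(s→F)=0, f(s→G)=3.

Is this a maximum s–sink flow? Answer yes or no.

Yes

Residual reachable from s: {D, E, F, G, s}; sink is not reachable.
Saturated cut: G→C, G→H with total capacity 3 = current flow value. Flow is maximum.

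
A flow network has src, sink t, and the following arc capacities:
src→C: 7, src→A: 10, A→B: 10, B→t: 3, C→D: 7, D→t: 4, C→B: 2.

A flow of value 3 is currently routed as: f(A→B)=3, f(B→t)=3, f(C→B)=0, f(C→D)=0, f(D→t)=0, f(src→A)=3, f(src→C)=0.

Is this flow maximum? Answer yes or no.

Residual path src→C→D→t has bottleneck 4 > 0.
Pushing 4 along it raises the flow to 7, so the given flow is not maximum.

No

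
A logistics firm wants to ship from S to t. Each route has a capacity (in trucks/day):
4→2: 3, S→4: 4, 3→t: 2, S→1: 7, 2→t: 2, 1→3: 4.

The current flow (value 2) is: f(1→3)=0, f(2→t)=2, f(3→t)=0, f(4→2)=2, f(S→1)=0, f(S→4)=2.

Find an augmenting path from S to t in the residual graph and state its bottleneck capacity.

S→1→3→t, bottleneck 2

Residual along S→1→3→t: S→1: 7, 1→3: 4, 3→t: 2.
Bottleneck = min = 2.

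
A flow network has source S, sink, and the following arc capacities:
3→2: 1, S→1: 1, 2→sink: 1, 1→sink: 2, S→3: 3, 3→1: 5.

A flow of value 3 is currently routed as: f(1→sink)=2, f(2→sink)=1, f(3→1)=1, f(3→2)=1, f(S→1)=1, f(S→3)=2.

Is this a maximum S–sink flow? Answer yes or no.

Residual reachable from S: {1, 3, S}; sink is not reachable.
Saturated cut: 3→2, 1→sink with total capacity 3 = current flow value. Flow is maximum.

Yes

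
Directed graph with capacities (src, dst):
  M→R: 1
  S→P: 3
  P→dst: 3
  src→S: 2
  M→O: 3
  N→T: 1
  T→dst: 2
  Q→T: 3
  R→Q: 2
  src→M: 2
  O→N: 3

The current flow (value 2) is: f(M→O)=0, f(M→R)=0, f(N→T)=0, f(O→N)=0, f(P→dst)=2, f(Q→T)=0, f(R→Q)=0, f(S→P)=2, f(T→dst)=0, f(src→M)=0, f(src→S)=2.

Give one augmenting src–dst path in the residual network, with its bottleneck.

Residual along src→M→O→N→T→dst: src→M: 2, M→O: 3, O→N: 3, N→T: 1, T→dst: 2.
Bottleneck = min = 1.

src→M→O→N→T→dst, bottleneck 1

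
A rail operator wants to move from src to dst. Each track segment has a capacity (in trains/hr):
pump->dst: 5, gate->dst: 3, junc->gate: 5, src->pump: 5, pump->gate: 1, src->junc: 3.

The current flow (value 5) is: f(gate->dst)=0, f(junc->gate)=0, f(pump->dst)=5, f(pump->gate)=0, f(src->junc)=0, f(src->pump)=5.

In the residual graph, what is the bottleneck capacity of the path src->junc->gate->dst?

Residual capacities along the path: src->junc: 3, junc->gate: 5, gate->dst: 3.
Minimum is 3.

3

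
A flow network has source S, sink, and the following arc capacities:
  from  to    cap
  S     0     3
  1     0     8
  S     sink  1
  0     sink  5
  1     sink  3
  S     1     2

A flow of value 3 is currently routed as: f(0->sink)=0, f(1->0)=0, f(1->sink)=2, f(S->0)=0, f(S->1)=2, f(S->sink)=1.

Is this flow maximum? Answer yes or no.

Residual path S->0->sink has bottleneck 3 > 0.
Pushing 3 along it raises the flow to 6, so the given flow is not maximum.

No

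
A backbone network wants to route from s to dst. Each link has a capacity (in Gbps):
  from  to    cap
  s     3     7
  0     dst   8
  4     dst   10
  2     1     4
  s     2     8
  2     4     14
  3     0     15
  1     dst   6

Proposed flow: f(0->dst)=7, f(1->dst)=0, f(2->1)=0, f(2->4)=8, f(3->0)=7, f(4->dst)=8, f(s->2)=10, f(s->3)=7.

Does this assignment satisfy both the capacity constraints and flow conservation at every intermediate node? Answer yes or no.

No

Capacity violated on s->2: flow 10 > capacity 8.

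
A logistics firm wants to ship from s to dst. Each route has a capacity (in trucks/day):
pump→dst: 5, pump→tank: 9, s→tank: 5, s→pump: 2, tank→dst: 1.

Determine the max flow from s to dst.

Augment s→pump→dst: bottleneck 2. Total 2.
Augment s→tank→dst: bottleneck 1. Total 3.
No augmenting path remains in the residual graph.

3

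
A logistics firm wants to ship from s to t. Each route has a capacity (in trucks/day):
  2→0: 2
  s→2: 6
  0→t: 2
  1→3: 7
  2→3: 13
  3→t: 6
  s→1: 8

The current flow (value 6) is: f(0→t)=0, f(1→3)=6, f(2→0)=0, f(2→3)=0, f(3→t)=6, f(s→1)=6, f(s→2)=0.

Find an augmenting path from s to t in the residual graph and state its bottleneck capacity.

Residual along s→2→0→t: s→2: 6, 2→0: 2, 0→t: 2.
Bottleneck = min = 2.

s→2→0→t, bottleneck 2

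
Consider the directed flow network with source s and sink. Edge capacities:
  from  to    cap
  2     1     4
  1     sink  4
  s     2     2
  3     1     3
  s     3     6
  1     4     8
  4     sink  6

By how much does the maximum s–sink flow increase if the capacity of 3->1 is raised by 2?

2

Original max flow = 5.
After raising cap(3->1), augmenting paths through that edge carry 2 more units.
New max flow = 7. Increase = 2.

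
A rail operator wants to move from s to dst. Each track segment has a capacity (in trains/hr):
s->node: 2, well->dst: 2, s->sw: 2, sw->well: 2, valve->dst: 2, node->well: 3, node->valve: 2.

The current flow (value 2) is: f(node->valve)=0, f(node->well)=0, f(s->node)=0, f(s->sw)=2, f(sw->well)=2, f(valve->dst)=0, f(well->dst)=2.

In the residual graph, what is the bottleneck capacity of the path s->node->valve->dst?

2

Residual capacities along the path: s->node: 2, node->valve: 2, valve->dst: 2.
Minimum is 2.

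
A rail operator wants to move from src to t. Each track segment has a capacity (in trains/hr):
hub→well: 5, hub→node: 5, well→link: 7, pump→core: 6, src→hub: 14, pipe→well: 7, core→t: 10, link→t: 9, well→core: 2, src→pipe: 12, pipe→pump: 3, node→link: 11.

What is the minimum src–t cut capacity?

Max flow = 14 (via 5 augmenting paths).
In the residual at optimum, the set reachable from src is {hub, link, node, pipe, src, well}.
Cut edges: pipe→pump (cap 3), well→core (cap 2), link→t (cap 9). Sum = 14.

14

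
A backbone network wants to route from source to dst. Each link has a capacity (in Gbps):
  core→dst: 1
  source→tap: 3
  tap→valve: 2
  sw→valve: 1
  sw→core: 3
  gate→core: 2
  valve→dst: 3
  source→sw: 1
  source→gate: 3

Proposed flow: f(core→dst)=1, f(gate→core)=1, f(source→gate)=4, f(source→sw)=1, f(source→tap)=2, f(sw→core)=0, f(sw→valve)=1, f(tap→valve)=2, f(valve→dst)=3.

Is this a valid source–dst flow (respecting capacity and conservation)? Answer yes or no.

Capacity violated on source→gate: flow 4 > capacity 3.

No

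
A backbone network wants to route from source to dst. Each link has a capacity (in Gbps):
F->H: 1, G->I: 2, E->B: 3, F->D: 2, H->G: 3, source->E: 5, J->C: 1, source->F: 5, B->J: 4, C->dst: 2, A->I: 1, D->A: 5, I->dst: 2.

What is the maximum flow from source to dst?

3

Augment source->F->H->G->I->dst: bottleneck 1. Total 1.
Augment source->F->D->A->I->dst: bottleneck 1. Total 2.
Augment source->E->B->J->C->dst: bottleneck 1. Total 3.
No augmenting path remains in the residual graph.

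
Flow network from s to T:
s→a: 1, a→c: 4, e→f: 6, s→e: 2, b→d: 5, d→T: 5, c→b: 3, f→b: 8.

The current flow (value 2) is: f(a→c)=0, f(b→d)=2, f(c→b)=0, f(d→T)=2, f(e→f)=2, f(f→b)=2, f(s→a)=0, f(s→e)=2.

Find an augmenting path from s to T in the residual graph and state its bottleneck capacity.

s→a→c→b→d→T, bottleneck 1

Residual along s→a→c→b→d→T: s→a: 1, a→c: 4, c→b: 3, b→d: 3, d→T: 3.
Bottleneck = min = 1.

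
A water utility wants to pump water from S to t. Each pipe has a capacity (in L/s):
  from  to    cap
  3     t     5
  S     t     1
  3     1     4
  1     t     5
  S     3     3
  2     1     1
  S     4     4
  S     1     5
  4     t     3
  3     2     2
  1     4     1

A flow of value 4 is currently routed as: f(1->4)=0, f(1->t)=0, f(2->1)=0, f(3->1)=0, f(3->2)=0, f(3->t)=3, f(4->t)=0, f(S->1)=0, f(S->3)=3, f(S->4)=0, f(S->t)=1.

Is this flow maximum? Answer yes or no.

Residual path S->1->t has bottleneck 5 > 0.
Pushing 5 along it raises the flow to 9, so the given flow is not maximum.

No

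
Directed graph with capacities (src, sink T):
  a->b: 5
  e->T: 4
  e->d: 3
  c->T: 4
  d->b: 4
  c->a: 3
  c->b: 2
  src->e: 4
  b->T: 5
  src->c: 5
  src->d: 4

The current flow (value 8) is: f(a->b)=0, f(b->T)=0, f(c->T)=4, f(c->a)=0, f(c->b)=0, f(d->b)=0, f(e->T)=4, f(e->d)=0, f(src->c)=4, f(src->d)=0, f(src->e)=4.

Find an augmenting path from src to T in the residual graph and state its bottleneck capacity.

src->c->b->T, bottleneck 1

Residual along src->c->b->T: src->c: 1, c->b: 2, b->T: 5.
Bottleneck = min = 1.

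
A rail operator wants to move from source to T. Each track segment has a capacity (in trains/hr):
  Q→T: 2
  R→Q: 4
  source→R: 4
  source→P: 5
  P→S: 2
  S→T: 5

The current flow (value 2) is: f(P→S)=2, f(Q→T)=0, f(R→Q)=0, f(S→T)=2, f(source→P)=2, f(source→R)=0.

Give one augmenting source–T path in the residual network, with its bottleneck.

source→R→Q→T, bottleneck 2

Residual along source→R→Q→T: source→R: 4, R→Q: 4, Q→T: 2.
Bottleneck = min = 2.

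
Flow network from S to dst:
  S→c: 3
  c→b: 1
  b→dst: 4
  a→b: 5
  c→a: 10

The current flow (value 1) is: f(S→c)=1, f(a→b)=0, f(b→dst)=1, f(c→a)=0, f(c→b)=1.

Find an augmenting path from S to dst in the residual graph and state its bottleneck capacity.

Residual along S→c→a→b→dst: S→c: 2, c→a: 10, a→b: 5, b→dst: 3.
Bottleneck = min = 2.

S→c→a→b→dst, bottleneck 2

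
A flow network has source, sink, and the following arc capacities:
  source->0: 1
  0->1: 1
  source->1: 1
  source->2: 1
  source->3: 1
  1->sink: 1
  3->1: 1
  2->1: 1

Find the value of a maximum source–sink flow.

1

Augment source->1->sink: bottleneck 1. Total 1.
No augmenting path remains in the residual graph.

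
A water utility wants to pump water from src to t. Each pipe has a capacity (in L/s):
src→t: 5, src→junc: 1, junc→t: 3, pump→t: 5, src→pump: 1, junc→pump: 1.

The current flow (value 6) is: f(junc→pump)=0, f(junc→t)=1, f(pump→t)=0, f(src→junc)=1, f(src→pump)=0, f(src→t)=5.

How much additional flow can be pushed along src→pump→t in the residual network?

1

Residual capacities along the path: src→pump: 1, pump→t: 5.
Minimum is 1.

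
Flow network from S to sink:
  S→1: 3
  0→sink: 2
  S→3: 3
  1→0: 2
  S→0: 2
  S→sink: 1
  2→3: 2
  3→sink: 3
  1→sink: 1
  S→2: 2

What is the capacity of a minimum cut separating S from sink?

Max flow = 7 (via 4 augmenting paths).
In the residual at optimum, the set reachable from S is {0, 1, 2, 3, S}.
Cut edges: S→sink (cap 1), 1→sink (cap 1), 3→sink (cap 3), 0→sink (cap 2). Sum = 7.

7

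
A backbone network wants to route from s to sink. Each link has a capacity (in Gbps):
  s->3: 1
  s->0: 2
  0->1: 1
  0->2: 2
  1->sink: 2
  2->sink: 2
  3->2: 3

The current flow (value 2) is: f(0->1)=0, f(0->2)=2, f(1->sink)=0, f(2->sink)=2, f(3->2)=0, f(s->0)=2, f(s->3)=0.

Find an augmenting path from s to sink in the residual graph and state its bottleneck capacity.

s->3->2->0->1->sink, bottleneck 1

Residual along s->3->2->0->1->sink: s->3: 1, 3->2: 3, 2->0: 2 (reverse), 0->1: 1, 1->sink: 2.
Bottleneck = min = 1.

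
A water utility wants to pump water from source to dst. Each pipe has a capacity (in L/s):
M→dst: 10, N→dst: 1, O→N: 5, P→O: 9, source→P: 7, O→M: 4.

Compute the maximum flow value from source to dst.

5

Augment source→P→O→N→dst: bottleneck 1. Total 1.
Augment source→P→O→M→dst: bottleneck 4. Total 5.
No augmenting path remains in the residual graph.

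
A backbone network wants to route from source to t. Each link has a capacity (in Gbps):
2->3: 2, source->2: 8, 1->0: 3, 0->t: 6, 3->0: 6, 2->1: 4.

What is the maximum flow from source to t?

Augment source->2->1->0->t: bottleneck 3. Total 3.
Augment source->2->3->0->t: bottleneck 2. Total 5.
No augmenting path remains in the residual graph.

5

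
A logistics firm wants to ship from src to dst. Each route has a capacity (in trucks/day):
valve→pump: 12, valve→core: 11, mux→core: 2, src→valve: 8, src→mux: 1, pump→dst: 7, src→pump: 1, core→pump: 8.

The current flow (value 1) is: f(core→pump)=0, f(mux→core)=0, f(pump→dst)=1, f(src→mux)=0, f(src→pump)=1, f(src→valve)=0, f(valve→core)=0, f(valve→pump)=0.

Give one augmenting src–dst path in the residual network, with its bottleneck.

Residual along src→valve→pump→dst: src→valve: 8, valve→pump: 12, pump→dst: 6.
Bottleneck = min = 6.

src→valve→pump→dst, bottleneck 6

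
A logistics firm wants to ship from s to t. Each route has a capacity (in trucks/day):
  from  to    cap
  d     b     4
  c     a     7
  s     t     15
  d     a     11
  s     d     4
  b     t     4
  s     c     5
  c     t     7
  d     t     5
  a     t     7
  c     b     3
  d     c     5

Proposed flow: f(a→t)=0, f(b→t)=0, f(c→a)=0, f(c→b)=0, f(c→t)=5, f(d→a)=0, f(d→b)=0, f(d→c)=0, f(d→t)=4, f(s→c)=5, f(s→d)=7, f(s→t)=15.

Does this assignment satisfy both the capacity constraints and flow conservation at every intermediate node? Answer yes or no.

Capacity violated on s→d: flow 7 > capacity 4.

No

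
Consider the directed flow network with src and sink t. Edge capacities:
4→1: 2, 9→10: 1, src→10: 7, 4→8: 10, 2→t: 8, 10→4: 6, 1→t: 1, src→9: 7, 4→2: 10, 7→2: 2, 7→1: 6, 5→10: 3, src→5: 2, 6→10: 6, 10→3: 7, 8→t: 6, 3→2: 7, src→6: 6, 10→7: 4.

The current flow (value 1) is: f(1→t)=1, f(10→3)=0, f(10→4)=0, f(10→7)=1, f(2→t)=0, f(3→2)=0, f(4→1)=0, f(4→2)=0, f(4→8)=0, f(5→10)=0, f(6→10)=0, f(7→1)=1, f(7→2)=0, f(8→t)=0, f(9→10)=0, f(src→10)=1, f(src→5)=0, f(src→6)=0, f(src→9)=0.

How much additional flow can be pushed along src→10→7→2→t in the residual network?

Residual capacities along the path: src→10: 6, 10→7: 3, 7→2: 2, 2→t: 8.
Minimum is 2.

2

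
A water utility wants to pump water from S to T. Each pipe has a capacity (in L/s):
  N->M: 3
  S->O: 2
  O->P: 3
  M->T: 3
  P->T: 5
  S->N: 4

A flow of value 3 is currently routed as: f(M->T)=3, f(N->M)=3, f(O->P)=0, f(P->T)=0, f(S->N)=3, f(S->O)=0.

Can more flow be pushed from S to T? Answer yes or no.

Residual path S->O->P->T has bottleneck 2 > 0.
Pushing 2 along it raises the flow to 5, so the given flow is not maximum.

Yes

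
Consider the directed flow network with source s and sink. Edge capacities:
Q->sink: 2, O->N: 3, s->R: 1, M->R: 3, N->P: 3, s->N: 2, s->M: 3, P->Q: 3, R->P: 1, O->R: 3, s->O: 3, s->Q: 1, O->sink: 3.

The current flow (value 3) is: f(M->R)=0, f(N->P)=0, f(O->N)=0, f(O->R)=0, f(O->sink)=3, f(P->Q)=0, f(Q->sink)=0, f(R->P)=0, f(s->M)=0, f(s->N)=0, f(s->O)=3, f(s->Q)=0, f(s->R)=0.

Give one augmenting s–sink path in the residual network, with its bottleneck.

s->Q->sink, bottleneck 1

Residual along s->Q->sink: s->Q: 1, Q->sink: 2.
Bottleneck = min = 1.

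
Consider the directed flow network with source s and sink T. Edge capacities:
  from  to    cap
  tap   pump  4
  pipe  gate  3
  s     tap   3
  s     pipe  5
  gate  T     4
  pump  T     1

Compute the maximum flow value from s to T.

Augment s->pipe->gate->T: bottleneck 3. Total 3.
Augment s->tap->pump->T: bottleneck 1. Total 4.
No augmenting path remains in the residual graph.

4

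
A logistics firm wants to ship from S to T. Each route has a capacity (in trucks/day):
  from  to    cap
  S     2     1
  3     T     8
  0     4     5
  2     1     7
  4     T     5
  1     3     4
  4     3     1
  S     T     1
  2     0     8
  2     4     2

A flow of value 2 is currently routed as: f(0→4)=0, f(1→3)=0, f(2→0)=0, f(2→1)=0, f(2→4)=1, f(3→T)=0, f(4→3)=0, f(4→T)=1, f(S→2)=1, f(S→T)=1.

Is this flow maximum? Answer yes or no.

Yes

Residual reachable from S: {S}; T is not reachable.
Saturated cut: S→2, S→T with total capacity 2 = current flow value. Flow is maximum.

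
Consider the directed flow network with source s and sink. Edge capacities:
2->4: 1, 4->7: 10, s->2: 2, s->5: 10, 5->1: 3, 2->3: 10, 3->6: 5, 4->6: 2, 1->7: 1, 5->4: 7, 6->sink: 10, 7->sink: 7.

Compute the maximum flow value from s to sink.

Augment s->2->3->6->sink: bottleneck 2. Total 2.
Augment s->5->4->6->sink: bottleneck 2. Total 4.
Augment s->5->4->7->sink: bottleneck 5. Total 9.
Augment s->5->1->7->sink: bottleneck 1. Total 10.
No augmenting path remains in the residual graph.

10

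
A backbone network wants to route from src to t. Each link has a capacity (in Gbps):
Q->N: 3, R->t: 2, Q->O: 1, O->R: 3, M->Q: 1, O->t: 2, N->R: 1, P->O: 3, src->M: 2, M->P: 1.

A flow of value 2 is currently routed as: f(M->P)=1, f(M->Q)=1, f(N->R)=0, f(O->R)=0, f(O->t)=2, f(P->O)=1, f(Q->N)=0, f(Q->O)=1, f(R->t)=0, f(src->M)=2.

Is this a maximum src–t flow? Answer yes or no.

Yes

Residual reachable from src: {src}; t is not reachable.
Saturated cut: src->M with total capacity 2 = current flow value. Flow is maximum.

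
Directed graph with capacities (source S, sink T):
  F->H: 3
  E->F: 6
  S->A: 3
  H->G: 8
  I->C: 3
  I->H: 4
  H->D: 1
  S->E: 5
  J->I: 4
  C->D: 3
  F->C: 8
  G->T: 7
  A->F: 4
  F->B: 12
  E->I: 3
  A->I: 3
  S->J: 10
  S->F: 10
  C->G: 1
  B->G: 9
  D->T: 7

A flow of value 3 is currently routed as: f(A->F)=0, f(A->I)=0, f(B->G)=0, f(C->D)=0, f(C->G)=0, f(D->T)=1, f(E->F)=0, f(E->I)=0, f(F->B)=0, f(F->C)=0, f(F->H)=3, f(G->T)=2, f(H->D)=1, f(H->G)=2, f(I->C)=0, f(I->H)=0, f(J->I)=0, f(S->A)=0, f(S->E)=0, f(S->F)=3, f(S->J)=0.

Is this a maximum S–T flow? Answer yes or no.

Residual path S->F->C->G->T has bottleneck 1 > 0.
Pushing 1 along it raises the flow to 4, so the given flow is not maximum.

No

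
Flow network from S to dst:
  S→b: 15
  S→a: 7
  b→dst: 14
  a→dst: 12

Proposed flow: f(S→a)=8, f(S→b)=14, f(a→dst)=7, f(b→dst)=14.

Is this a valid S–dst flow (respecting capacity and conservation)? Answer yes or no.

No

Capacity violated on S→a: flow 8 > capacity 7.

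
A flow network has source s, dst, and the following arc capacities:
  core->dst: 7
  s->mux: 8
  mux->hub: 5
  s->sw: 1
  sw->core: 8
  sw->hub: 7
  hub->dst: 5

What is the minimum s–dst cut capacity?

Max flow = 6 (via 2 augmenting paths).
In the residual at optimum, the set reachable from s is {mux, s}.
Cut edges: s->sw (cap 1), mux->hub (cap 5). Sum = 6.

6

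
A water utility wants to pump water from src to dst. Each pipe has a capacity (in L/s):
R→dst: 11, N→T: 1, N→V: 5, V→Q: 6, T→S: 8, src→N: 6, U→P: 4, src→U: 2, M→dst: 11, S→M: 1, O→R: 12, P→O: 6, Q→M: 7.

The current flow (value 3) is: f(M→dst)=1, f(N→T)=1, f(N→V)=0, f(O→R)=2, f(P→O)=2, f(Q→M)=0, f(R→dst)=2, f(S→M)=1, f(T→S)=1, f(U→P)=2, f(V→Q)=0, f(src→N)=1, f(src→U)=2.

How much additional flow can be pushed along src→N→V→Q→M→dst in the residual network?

5

Residual capacities along the path: src→N: 5, N→V: 5, V→Q: 6, Q→M: 7, M→dst: 10.
Minimum is 5.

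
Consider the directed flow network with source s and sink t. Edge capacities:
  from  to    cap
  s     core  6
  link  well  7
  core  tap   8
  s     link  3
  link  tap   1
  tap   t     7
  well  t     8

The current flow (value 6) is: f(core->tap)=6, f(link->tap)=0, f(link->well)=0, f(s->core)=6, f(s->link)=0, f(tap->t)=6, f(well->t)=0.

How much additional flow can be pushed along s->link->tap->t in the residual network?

Residual capacities along the path: s->link: 3, link->tap: 1, tap->t: 1.
Minimum is 1.

1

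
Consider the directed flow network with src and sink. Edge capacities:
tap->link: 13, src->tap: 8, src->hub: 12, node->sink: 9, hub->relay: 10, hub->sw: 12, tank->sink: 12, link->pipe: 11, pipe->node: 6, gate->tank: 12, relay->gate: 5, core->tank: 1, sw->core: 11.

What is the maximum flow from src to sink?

Augment src->tap->link->pipe->node->sink: bottleneck 6. Total 6.
Augment src->hub->sw->core->tank->sink: bottleneck 1. Total 7.
Augment src->hub->relay->gate->tank->sink: bottleneck 5. Total 12.
No augmenting path remains in the residual graph.

12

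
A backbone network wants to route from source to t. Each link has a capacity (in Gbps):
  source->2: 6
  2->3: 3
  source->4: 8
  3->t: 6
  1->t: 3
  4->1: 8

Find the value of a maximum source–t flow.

6

Augment source->2->3->t: bottleneck 3. Total 3.
Augment source->4->1->t: bottleneck 3. Total 6.
No augmenting path remains in the residual graph.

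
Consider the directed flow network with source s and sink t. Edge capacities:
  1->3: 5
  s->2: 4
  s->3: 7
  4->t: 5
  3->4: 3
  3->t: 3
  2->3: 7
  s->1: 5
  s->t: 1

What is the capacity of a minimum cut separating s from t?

Max flow = 7 (via 3 augmenting paths).
In the residual at optimum, the set reachable from s is {1, 2, 3, s}.
Cut edges: s->t (cap 1), 3->4 (cap 3), 3->t (cap 3). Sum = 7.

7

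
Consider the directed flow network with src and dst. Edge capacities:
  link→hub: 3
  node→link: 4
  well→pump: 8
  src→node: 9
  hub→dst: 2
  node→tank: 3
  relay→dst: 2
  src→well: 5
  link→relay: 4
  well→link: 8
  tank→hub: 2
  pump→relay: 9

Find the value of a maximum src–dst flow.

4

Augment src→well→pump→relay→dst: bottleneck 2. Total 2.
Augment src→well→link→hub→dst: bottleneck 2. Total 4.
No augmenting path remains in the residual graph.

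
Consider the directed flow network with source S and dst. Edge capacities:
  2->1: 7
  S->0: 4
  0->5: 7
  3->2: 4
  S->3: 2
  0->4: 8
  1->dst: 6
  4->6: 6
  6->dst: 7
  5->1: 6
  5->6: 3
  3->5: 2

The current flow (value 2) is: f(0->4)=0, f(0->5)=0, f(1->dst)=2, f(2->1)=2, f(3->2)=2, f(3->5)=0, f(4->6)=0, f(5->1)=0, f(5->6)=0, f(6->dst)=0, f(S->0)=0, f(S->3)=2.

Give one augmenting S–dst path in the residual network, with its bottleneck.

Residual along S->0->5->1->dst: S->0: 4, 0->5: 7, 5->1: 6, 1->dst: 4.
Bottleneck = min = 4.

S->0->5->1->dst, bottleneck 4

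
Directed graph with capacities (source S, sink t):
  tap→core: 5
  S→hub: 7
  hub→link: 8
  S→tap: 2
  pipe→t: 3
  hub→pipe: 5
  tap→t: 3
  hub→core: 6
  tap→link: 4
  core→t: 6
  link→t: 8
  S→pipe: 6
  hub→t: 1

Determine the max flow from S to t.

Augment S→hub→t: bottleneck 1. Total 1.
Augment S→tap→t: bottleneck 2. Total 3.
Augment S→pipe→t: bottleneck 3. Total 6.
Augment S→hub→link→t: bottleneck 6. Total 12.
No augmenting path remains in the residual graph.

12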